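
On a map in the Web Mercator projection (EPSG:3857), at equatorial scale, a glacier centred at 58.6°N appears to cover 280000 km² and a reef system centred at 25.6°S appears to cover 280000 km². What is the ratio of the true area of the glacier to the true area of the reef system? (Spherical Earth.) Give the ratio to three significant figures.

0.334

Since Mercator area scale is 1/cos²φ, the true area equals the apparent area multiplied by cos²φ.
True area of glacier: 280000 × cos²(58.6°) = 280000 × 0.2715 = 76010 km².
True area of reef system: 280000 × cos²(25.6°) = 280000 × 0.8133 = 227700 km².
Ratio = 76010 / 227700 ≈ 0.334.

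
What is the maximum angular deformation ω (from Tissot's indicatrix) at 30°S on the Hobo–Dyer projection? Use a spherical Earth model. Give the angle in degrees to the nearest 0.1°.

The Hobo–Dyer projection is cylindrical equal-area with φ₀ = 37.5°. A cylindrical equal-area projection with standard parallel φ₀ has meridian scale h = cos φ / cos φ₀ and parallel scale k = cos φ₀ / cos φ (so areas are preserved, h·k = 1).
At 30°: h = 1.092, k = 0.9161; principal scales a = 1.092, b = 0.9161.
sin(ω/2) = (a − b)/(a + b) = 0.1755/2.008 = 0.08742, so ω = 2 arcsin(0.08742) ≈ 10.0°.

10.0°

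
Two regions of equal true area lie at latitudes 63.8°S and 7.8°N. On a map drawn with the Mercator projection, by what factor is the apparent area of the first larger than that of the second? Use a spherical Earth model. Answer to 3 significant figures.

5.04

Mercator is conformal with k = sec φ, so areal scale = k² = sec²φ.
At 63.8°: sec²(63.8°) = 1/0.4415² = 5.130.
At 7.8°: sec²(7.8°) = 1/0.9907² = 1.019.
Ratio = 5.130/1.019 = cos²(7.8°)/cos²(63.8°) ≈ 5.04.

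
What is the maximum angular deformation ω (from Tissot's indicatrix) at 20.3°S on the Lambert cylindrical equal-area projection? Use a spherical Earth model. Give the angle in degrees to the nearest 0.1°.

The Lambert cylindrical equal-area projection is the cylindrical equal-area projection with its standard parallel at the equator (φ₀ = 0). Cylindrical equal-area (φ₀ = 0°): h = cos φ / cos 0° along meridians, k = cos 0° / cos φ along parallels; h·k = 1.
At 20.3°: h = 0.9379, k = 1.066; principal scales a = 1.066, b = 0.9379.
sin(ω/2) = (a − b)/(a + b) = 0.1283/2.004 = 0.06404, so ω = 2 arcsin(0.06404) ≈ 7.3°.

7.3°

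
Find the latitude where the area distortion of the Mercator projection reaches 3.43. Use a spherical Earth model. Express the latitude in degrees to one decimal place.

57.3°

Mercator areal scale is sec²φ.
sec²φ = 3.43  ⇒  cos²φ = 0.2915  ⇒  cos φ = 0.5399.
φ = arccos(0.5399) ≈ 57.3°.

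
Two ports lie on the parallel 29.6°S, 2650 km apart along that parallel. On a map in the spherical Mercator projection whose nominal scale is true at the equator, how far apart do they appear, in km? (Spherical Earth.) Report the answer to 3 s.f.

Mercator is conformal, so the point scale is isotropic: h = k = sec φ = 1/cos φ.
Along the parallel, k = sec 29.6° = 1/0.8695 = 1.150.
Map distance = 2650 × 1.150 ≈ 3050 km.

3050 km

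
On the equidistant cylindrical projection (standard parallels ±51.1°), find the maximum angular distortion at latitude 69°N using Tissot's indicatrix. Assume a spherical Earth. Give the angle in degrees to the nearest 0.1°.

The equidistant cylindrical projection with φ₀ = 51.1° has h = 1 (meridians true) and k = cos φ₀ / cos φ along parallels.
At 69°: h = 1.000, k = 1.752; principal scales a = 1.752, b = 1.000.
sin(ω/2) = (a − b)/(a + b) = 0.7523/2.752 = 0.2733, so ω = 2 arcsin(0.2733) ≈ 31.7°.

31.7°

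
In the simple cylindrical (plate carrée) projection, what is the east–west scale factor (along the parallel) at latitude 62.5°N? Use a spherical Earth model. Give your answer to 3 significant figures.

2.17

In the plate carrée (x = Rλ, y = Rφ), meridians are true-scale (h = 1) and parallels are stretched by k = sec φ.
k = 1/cos 62.5° = 1/0.4617 = 2.166.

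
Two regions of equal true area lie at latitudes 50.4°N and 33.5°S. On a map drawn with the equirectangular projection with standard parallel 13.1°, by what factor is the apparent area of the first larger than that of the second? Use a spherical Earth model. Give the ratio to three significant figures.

The equidistant cylindrical projection with φ₀ = 13.1° has h = 1 (meridians true) and k = cos φ₀ / cos φ along parallels.
Areal scale at 50.4°: h·k = 1.000 × 1.528 = 1.528.
Areal scale at 33.5°: h·k = 1.000 × 1.168 = 1.168.
Ratio = 1.528/1.168 ≈ 1.31.

1.31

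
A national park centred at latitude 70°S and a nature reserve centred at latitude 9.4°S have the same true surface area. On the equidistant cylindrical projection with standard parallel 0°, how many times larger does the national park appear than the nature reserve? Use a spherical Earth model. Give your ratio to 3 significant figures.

2.88

In the plate carrée (x = Rλ, y = Rφ), meridians are true-scale (h = 1) and parallels are stretched by k = sec φ.
Areal scale at 70°: h·k = 1.000 × 2.924 = 2.924.
Areal scale at 9.4°: h·k = 1.000 × 1.014 = 1.014.
Ratio = 2.924/1.014 ≈ 2.88.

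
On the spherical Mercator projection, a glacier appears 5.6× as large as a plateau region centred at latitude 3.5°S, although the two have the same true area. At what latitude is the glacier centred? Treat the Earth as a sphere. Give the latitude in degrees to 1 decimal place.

65.1°

On Mercator, (apparent₁)/(apparent₂) = sec²φ₁ / sec²φ₂ when true areas are equal.
cos²φ₂ / cos²φ₁ = 5.6  ⇒  cos φ₁ = cos 3.5° / √5.6 = 0.9981/2.366 = 0.4218.
φ₁ = arccos(0.4218) ≈ 65.1°.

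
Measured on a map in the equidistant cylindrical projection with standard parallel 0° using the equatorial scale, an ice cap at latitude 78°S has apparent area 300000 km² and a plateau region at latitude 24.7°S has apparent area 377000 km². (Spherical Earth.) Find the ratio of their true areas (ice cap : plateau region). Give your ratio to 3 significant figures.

Plate carrée has h = 1 and k = sec φ, giving areal scale sec φ; true area = (apparent area) · cos φ.
True area of ice cap: 300000 × cos(78°) = 300000 × 0.2079 = 62370 km².
True area of plateau region: 377000 × cos(24.7°) = 377000 × 0.9085 = 342500 km².
Ratio = 62370 / 342500 ≈ 0.182.

0.182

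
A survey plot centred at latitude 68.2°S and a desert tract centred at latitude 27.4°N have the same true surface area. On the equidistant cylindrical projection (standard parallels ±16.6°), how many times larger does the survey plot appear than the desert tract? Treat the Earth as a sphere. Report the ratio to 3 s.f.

In the equirectangular projection with standard parallel φ₀ = 16.6° (x = Rλ cos φ₀, y = Rφ), meridians are true-scale (h = 1) and the parallel scale is k = cos φ₀ / cos φ.
Areal scale at 68.2°: h·k = 1.000 × 2.581 = 2.581.
Areal scale at 27.4°: h·k = 1.000 × 1.079 = 1.079.
Ratio = 2.581/1.079 ≈ 2.39.

2.39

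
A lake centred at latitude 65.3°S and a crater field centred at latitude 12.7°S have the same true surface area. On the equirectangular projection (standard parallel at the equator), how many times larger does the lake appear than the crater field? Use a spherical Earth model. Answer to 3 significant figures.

For the equirectangular projection with φ₀ = 0 (plate carrée), h = 1 along meridians and k = sec φ along parallels.
Areal scale at 65.3°: h·k = 1.000 × 2.393 = 2.393.
Areal scale at 12.7°: h·k = 1.000 × 1.025 = 1.025.
Ratio = 2.393/1.025 ≈ 2.33.

2.33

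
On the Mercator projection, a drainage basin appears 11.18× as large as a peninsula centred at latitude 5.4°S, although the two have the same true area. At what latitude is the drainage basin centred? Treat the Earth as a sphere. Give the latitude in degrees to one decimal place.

72.7°

Mercator areal scale is sec²φ, so apparent-area ratio = sec²φ₁ / sec²φ₂ = cos²φ₂ / cos²φ₁.
cos²φ₂ / cos²φ₁ = 11.18  ⇒  cos φ₁ = cos 5.4° / √11.18 = 0.9956/3.344 = 0.2977.
φ₁ = arccos(0.2977) ≈ 72.7°.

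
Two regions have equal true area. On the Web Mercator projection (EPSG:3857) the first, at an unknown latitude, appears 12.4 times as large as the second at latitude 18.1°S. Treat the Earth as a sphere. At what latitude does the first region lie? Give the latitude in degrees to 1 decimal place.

74.3°

On Mercator, (apparent₁)/(apparent₂) = sec²φ₁ / sec²φ₂ when true areas are equal.
cos²φ₂ / cos²φ₁ = 12.4  ⇒  cos φ₁ = cos 18.1° / √12.4 = 0.9505/3.521 = 0.2699.
φ₁ = arccos(0.2699) ≈ 74.3°.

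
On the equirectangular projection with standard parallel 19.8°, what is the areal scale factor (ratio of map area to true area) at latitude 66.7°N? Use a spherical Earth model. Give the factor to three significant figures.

With standard parallel φ₀ = 19.8°, the equirectangular projection gives x = Rλ cos φ₀, y = Rφ, so h = 1 and k = cos 19.8° / cos φ.
Areal scale = h·k = 1 × cos φ₀ / cos φ; at 66.7°, h = 1.000, k = 2.379, so h·k = 2.379.

2.38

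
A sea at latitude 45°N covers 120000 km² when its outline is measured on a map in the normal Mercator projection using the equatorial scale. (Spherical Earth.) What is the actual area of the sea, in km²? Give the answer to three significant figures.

60000 km²

Mercator is conformal, so the point scale is isotropic: h = k = sec φ = 1/cos φ.
Areal scale = k² = sec²φ = 1/cos²(45°) = 1/0.7071² = 2.000.
True area = apparent / (areal scale) = 120000 / 2.000 ≈ 60000 km².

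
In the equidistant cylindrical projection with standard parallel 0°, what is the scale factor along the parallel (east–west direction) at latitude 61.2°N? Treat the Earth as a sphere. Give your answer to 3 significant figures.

Plate carrée maps x = Rλ, y = Rφ. The meridian scale is h = 1 and the parallel scale is k = 1/cos φ = sec φ.
k = 1/cos 61.2° = 1/0.4818 = 2.076.

2.08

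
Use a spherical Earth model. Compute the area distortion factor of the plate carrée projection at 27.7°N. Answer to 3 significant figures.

For the equirectangular projection with φ₀ = 0 (plate carrée), h = 1 along meridians and k = sec φ along parallels.
Areal scale = h·k = 1 × sec φ; at 27.7°, h = 1.000, k = 1.129, so h·k = 1.129.

1.13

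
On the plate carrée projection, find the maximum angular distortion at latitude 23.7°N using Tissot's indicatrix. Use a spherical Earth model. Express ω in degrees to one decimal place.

In the plate carrée (x = Rλ, y = Rφ), meridians are true-scale (h = 1) and parallels are stretched by k = sec φ.
At 23.7°: h = 1.000, k = 1.092; principal scales a = 1.092, b = 1.000.
sin(ω/2) = (a − b)/(a + b) = 0.09211/2.092 = 0.04403, so ω = 2 arcsin(0.04403) ≈ 5.0°.

5.0°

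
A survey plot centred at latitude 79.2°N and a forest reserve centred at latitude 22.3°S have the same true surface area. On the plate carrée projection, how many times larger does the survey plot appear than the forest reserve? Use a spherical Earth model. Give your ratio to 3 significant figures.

In the plate carrée (x = Rλ, y = Rφ), meridians are true-scale (h = 1) and parallels are stretched by k = sec φ.
Areal scale at 79.2°: h·k = 1.000 × 5.337 = 5.337.
Areal scale at 22.3°: h·k = 1.000 × 1.081 = 1.081.
Ratio = 5.337/1.081 ≈ 4.94.

4.94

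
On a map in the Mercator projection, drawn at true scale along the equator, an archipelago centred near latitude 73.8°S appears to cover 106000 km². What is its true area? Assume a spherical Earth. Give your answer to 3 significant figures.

8250 km²

The Mercator projection is conformal; its linear scale factor is the same in every direction and equals sec φ = 1/cos φ.
Areal scale = k² = sec²φ = 1/cos²(73.8°) = 1/0.2790² = 12.85.
True area = apparent / (areal scale) = 106000 / 12.85 ≈ 8250 km².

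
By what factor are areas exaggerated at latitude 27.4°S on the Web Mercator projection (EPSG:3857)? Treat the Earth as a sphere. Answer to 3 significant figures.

The Mercator projection is conformal; its linear scale factor is the same in every direction and equals sec φ = 1/cos φ.
Areal scale = k² = sec²φ = 1/cos²(27.4°) = 1/0.8878² = 1.269.

1.27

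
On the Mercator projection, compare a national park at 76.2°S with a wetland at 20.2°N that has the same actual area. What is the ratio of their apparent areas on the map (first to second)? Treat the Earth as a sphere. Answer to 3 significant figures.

15.5

On Mercator, area is exaggerated by sec²φ = 1/cos²φ.
At 76.2°: sec²(76.2°) = 1/0.2385² = 17.58.
At 20.2°: sec²(20.2°) = 1/0.9385² = 1.135.
Ratio = 17.58/1.135 = cos²(20.2°)/cos²(76.2°) ≈ 15.5.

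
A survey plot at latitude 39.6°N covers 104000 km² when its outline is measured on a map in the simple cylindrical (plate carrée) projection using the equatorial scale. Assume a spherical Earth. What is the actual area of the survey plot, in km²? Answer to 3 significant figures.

80100 km²

Plate carrée maps x = Rλ, y = Rφ. The meridian scale is h = 1 and the parallel scale is k = 1/cos φ = sec φ.
Areal scale = h·k = 1 × sec φ; at 39.6°, h = 1.000, k = 1.298, so h·k = 1.298.
True area = apparent / (areal scale) = 104000 / 1.298 ≈ 80100 km².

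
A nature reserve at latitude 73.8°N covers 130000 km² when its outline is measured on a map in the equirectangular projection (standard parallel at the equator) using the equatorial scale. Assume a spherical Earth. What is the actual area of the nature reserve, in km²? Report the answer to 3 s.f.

36300 km²

Plate carrée maps x = Rλ, y = Rφ. The meridian scale is h = 1 and the parallel scale is k = 1/cos φ = sec φ.
Areal scale = h·k = 1 × sec φ; at 73.8°, h = 1.000, k = 3.584, so h·k = 3.584.
True area = apparent / (areal scale) = 130000 / 3.584 ≈ 36300 km².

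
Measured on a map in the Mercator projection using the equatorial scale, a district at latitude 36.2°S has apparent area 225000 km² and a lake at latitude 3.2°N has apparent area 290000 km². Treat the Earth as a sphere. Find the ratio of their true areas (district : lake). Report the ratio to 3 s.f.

On Mercator the areal scale is sec²φ, so true area = apparent × cos²φ.
True area of district: 225000 × cos²(36.2°) = 225000 × 0.6512 = 146500 km².
True area of lake: 290000 × cos²(3.2°) = 290000 × 0.9969 = 289100 km².
Ratio = 146500 / 289100 ≈ 0.507.

0.507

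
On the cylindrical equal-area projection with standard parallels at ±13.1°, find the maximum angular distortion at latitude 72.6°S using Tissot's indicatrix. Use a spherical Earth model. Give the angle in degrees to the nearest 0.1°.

111.7°

A cylindrical equal-area projection with standard parallel φ₀ has meridian scale h = cos φ / cos φ₀ and parallel scale k = cos φ₀ / cos φ (so areas are preserved, h·k = 1).
At 72.6°: h = 0.3070, k = 3.257; principal scales a = 3.257, b = 0.3070.
sin(ω/2) = (a − b)/(a + b) = 2.950/3.564 = 0.8277, so ω = 2 arcsin(0.8277) ≈ 111.7°.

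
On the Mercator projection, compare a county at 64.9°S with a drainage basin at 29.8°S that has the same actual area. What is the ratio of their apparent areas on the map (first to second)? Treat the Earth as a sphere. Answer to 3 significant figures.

Mercator areal scale is sec²φ.
At 64.9°: sec²(64.9°) = 1/0.4242² = 5.557.
At 29.8°: sec²(29.8°) = 1/0.8678² = 1.328.
Ratio = 5.557/1.328 = cos²(29.8°)/cos²(64.9°) ≈ 4.18.

4.18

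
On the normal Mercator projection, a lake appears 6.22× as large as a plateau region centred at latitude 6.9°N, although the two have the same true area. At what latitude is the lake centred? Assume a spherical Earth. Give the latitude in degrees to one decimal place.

66.5°

Mercator areal scale is sec²φ, so apparent-area ratio = sec²φ₁ / sec²φ₂ = cos²φ₂ / cos²φ₁.
cos²φ₂ / cos²φ₁ = 6.22  ⇒  cos φ₁ = cos 6.9° / √6.22 = 0.9928/2.494 = 0.3981.
φ₁ = arccos(0.3981) ≈ 66.5°.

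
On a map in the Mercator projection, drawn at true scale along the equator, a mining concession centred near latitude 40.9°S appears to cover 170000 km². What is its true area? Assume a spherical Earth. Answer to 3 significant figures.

Mercator is conformal, so the point scale is isotropic: h = k = sec φ = 1/cos φ.
Areal scale = k² = sec²φ = 1/cos²(40.9°) = 1/0.7559² = 1.750.
True area = apparent / (areal scale) = 170000 / 1.750 ≈ 97100 km².

97100 km²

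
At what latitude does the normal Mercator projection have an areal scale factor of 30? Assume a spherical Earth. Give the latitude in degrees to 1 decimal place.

Mercator areal scale is sec²φ.
sec²φ = 30  ⇒  cos²φ = 0.03333  ⇒  cos φ = 0.1826.
φ = arccos(0.1826) ≈ 79.5°.

79.5°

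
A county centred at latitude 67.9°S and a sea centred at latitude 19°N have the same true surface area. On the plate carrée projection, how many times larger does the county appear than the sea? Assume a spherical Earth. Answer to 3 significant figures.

For the equirectangular projection with φ₀ = 0 (plate carrée), h = 1 along meridians and k = sec φ along parallels.
Areal scale at 67.9°: h·k = 1.000 × 2.658 = 2.658.
Areal scale at 19°: h·k = 1.000 × 1.058 = 1.058.
Ratio = 2.658/1.058 ≈ 2.51.

2.51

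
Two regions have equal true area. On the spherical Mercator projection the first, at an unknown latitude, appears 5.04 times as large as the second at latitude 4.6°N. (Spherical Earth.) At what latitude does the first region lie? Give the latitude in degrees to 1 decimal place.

On Mercator, (apparent₁)/(apparent₂) = sec²φ₁ / sec²φ₂ when true areas are equal.
cos²φ₂ / cos²φ₁ = 5.04  ⇒  cos φ₁ = cos 4.6° / √5.04 = 0.9968/2.245 = 0.4440.
φ₁ = arccos(0.4440) ≈ 63.6°.

63.6°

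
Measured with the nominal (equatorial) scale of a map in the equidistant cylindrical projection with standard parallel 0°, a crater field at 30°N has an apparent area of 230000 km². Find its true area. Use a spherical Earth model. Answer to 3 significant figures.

For the equirectangular projection with φ₀ = 0 (plate carrée), h = 1 along meridians and k = sec φ along parallels.
Areal scale = h·k = 1 × sec φ; at 30°, h = 1.000, k = 1.155, so h·k = 1.155.
True area = apparent / (areal scale) = 230000 / 1.155 ≈ 199000 km².

199000 km²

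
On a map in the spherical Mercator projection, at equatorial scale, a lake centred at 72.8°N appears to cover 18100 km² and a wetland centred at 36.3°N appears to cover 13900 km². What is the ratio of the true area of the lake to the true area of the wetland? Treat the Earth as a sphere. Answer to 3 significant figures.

Since Mercator area scale is 1/cos²φ, the true area equals the apparent area multiplied by cos²φ.
True area of lake: 18100 × cos²(72.8°) = 18100 × 0.08744 = 1583 km².
True area of wetland: 13900 × cos²(36.3°) = 13900 × 0.6495 = 9028 km².
Ratio = 1583 / 9028 ≈ 0.175.

0.175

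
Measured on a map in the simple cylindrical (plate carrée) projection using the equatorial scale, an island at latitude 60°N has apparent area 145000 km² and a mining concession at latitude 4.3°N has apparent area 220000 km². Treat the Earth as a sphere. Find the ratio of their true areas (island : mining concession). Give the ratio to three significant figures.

0.330

Plate carrée has h = 1 and k = sec φ, giving areal scale sec φ; true area = (apparent area) · cos φ.
True area of island: 145000 × cos(60°) = 145000 × 0.5000 = 72500 km².
True area of mining concession: 220000 × cos(4.3°) = 220000 × 0.9972 = 219400 km².
Ratio = 72500 / 219400 ≈ 0.330.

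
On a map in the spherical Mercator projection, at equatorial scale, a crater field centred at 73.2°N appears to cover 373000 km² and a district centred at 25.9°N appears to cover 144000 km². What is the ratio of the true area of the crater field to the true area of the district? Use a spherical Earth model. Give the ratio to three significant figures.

Since Mercator area scale is 1/cos²φ, the true area equals the apparent area multiplied by cos²φ.
True area of crater field: 373000 × cos²(73.2°) = 373000 × 0.08354 = 31160 km².
True area of district: 144000 × cos²(25.9°) = 144000 × 0.8092 = 116500 km².
Ratio = 31160 / 116500 ≈ 0.267.

0.267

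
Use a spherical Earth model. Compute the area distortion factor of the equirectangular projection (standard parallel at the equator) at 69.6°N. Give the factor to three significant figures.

2.87

For the equirectangular projection with φ₀ = 0 (plate carrée), h = 1 along meridians and k = sec φ along parallels.
Areal scale = h·k = 1 × sec φ; at 69.6°, h = 1.000, k = 2.869, so h·k = 2.869.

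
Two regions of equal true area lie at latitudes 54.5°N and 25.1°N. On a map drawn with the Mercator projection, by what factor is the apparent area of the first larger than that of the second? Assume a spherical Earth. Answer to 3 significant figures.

On Mercator, area is exaggerated by sec²φ = 1/cos²φ.
At 54.5°: sec²(54.5°) = 1/0.5807² = 2.965.
At 25.1°: sec²(25.1°) = 1/0.9056² = 1.219.
Ratio = 2.965/1.219 = cos²(25.1°)/cos²(54.5°) ≈ 2.43.

2.43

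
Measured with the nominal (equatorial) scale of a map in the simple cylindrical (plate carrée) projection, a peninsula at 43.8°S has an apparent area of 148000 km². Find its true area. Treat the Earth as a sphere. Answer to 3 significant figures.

107000 km²

In the plate carrée (x = Rλ, y = Rφ), meridians are true-scale (h = 1) and parallels are stretched by k = sec φ.
Areal scale = h·k = 1 × sec φ; at 43.8°, h = 1.000, k = 1.386, so h·k = 1.386.
True area = apparent / (areal scale) = 148000 / 1.386 ≈ 107000 km².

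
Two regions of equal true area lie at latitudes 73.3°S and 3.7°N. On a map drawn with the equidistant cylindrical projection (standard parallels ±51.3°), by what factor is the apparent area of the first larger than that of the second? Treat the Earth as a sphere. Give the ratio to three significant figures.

3.47

The equidistant cylindrical projection with φ₀ = 51.3° has h = 1 (meridians true) and k = cos φ₀ / cos φ along parallels.
Areal scale at 73.3°: h·k = 1.000 × 2.176 = 2.176.
Areal scale at 3.7°: h·k = 1.000 × 0.6265 = 0.6265.
Ratio = 2.176/0.6265 ≈ 3.47.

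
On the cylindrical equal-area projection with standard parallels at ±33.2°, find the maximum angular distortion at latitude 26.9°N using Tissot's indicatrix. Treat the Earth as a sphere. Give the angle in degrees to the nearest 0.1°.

7.3°

A cylindrical equal-area projection with standard parallel φ₀ has meridian scale h = cos φ / cos φ₀ and parallel scale k = cos φ₀ / cos φ (so areas are preserved, h·k = 1).
At 26.9°: h = 1.066, k = 0.9383; principal scales a = 1.066, b = 0.9383.
sin(ω/2) = (a − b)/(a + b) = 0.1275/2.004 = 0.06361, so ω = 2 arcsin(0.06361) ≈ 7.3°.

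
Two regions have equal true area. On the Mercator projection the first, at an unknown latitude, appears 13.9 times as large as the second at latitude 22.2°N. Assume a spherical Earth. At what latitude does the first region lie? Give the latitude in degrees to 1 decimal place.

On Mercator, (apparent₁)/(apparent₂) = sec²φ₁ / sec²φ₂ when true areas are equal.
cos²φ₂ / cos²φ₁ = 13.9  ⇒  cos φ₁ = cos 22.2° / √13.9 = 0.9259/3.728 = 0.2483.
φ₁ = arccos(0.2483) ≈ 75.6°.

75.6°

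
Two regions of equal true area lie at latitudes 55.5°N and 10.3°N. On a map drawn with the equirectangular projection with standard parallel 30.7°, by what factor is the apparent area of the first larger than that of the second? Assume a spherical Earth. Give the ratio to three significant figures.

In the equirectangular projection with standard parallel φ₀ = 30.7° (x = Rλ cos φ₀, y = Rφ), meridians are true-scale (h = 1) and the parallel scale is k = cos φ₀ / cos φ.
Areal scale at 55.5°: h·k = 1.000 × 1.518 = 1.518.
Areal scale at 10.3°: h·k = 1.000 × 0.8739 = 0.8739.
Ratio = 1.518/0.8739 ≈ 1.74.

1.74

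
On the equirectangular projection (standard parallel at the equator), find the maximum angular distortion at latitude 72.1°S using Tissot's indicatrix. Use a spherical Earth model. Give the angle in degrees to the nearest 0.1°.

For the equirectangular projection with φ₀ = 0 (plate carrée), h = 1 along meridians and k = sec φ along parallels.
At 72.1°: h = 1.000, k = 3.254; principal scales a = 3.254, b = 1.000.
sin(ω/2) = (a − b)/(a + b) = 2.254/4.254 = 0.5298, so ω = 2 arcsin(0.5298) ≈ 64.0°.

64.0°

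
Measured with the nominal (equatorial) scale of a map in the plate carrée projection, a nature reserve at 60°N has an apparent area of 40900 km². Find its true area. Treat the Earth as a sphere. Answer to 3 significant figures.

20500 km²

Plate carrée maps x = Rλ, y = Rφ. The meridian scale is h = 1 and the parallel scale is k = 1/cos φ = sec φ.
Areal scale = h·k = 1 × sec φ; at 60°, h = 1.000, k = 2.000, so h·k = 2.000.
True area = apparent / (areal scale) = 40900 / 2.000 ≈ 20500 km².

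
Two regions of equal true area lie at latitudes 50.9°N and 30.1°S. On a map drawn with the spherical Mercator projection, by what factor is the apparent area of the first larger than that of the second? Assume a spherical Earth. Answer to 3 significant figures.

Mercator areal scale is sec²φ.
At 50.9°: sec²(50.9°) = 1/0.6307² = 2.514.
At 30.1°: sec²(30.1°) = 1/0.8652² = 1.336.
Ratio = 2.514/1.336 = cos²(30.1°)/cos²(50.9°) ≈ 1.88.

1.88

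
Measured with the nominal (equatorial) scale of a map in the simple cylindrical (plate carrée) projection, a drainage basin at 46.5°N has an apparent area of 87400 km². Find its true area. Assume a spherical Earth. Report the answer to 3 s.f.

60200 km²

For the equirectangular projection with φ₀ = 0 (plate carrée), h = 1 along meridians and k = sec φ along parallels.
Areal scale = h·k = 1 × sec φ; at 46.5°, h = 1.000, k = 1.453, so h·k = 1.453.
True area = apparent / (areal scale) = 87400 / 1.453 ≈ 60200 km².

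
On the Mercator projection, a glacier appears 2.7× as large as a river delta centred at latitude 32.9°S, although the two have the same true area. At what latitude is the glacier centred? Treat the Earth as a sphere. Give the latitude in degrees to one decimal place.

59.3°

On Mercator, (apparent₁)/(apparent₂) = sec²φ₁ / sec²φ₂ when true areas are equal.
cos²φ₂ / cos²φ₁ = 2.7  ⇒  cos φ₁ = cos 32.9° / √2.7 = 0.8396/1.643 = 0.5110.
φ₁ = arccos(0.5110) ≈ 59.3°.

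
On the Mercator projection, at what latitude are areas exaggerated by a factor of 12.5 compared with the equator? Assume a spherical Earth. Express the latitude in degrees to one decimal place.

Mercator areal scale is sec²φ.
sec²φ = 12.5  ⇒  cos²φ = 0.08000  ⇒  cos φ = 0.2828.
φ = arccos(0.2828) ≈ 73.6°.

73.6°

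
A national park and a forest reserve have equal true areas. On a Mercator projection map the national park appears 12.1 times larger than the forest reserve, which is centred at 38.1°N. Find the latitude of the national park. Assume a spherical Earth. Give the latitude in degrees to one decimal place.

76.9°

For equal true areas on Mercator, apparent areas scale as sec²φ, so the ratio is cos²φ₂ / cos²φ₁.
cos²φ₂ / cos²φ₁ = 12.1  ⇒  cos φ₁ = cos 38.1° / √12.1 = 0.7869/3.479 = 0.2262.
φ₁ = arccos(0.2262) ≈ 76.9°.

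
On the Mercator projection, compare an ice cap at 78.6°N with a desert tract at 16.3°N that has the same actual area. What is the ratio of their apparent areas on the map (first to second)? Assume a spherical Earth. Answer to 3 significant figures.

On Mercator, area is exaggerated by sec²φ = 1/cos²φ.
At 78.6°: sec²(78.6°) = 1/0.1977² = 25.60.
At 16.3°: sec²(16.3°) = 1/0.9598² = 1.086.
Ratio = 25.60/1.086 = cos²(16.3°)/cos²(78.6°) ≈ 23.6.

23.6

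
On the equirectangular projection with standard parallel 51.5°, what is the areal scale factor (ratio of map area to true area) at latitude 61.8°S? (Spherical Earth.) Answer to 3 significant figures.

1.32

The equidistant cylindrical projection with φ₀ = 51.5° has h = 1 (meridians true) and k = cos φ₀ / cos φ along parallels.
Areal scale = h·k = 1 × cos φ₀ / cos φ; at 61.8°, h = 1.000, k = 1.317, so h·k = 1.317.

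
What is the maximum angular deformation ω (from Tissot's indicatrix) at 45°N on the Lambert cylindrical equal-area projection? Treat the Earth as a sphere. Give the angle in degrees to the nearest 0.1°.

38.9°

The Lambert cylindrical equal-area projection is the cylindrical equal-area projection with its standard parallel at the equator (φ₀ = 0). Cylindrical equal-area (φ₀ = 0°): h = cos φ / cos 0° along meridians, k = cos 0° / cos φ along parallels; h·k = 1.
At 45°: h = 0.7071, k = 1.414; principal scales a = 1.414, b = 0.7071.
sin(ω/2) = (a − b)/(a + b) = 0.7071/2.121 = 0.3333, so ω = 2 arcsin(0.3333) ≈ 38.9°.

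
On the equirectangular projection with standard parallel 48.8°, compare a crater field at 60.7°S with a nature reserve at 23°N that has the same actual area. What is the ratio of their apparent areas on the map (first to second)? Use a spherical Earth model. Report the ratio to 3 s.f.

1.88

With standard parallel φ₀ = 48.8°, the equirectangular projection gives x = Rλ cos φ₀, y = Rφ, so h = 1 and k = cos 48.8° / cos φ.
Areal scale at 60.7°: h·k = 1.000 × 1.346 = 1.346.
Areal scale at 23°: h·k = 1.000 × 0.7156 = 0.7156.
Ratio = 1.346/0.7156 ≈ 1.88.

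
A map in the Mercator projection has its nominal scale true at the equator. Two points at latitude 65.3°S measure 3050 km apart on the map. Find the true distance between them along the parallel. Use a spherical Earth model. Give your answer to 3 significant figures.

The Mercator projection is conformal; its linear scale factor is the same in every direction and equals sec φ = 1/cos φ.
Along the parallel at 65.3°, map distances are exaggerated by k = sec 65.3° = 2.393.
True distance = 3050 / 2.393 = 3050 × cos 65.3° ≈ 1270 km.

1270 km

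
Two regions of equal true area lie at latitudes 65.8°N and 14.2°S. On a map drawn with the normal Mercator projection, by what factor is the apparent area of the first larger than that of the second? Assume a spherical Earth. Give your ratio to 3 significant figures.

5.59

Mercator areal scale is sec²φ.
At 65.8°: sec²(65.8°) = 1/0.4099² = 5.951.
At 14.2°: sec²(14.2°) = 1/0.9694² = 1.064.
Ratio = 5.951/1.064 = cos²(14.2°)/cos²(65.8°) ≈ 5.59.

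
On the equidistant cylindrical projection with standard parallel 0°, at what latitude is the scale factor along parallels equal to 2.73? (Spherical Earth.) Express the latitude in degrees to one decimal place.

Plate carrée: h = 1, k = sec φ along parallels.
sec φ = 2.73  ⇒  cos φ = 0.3663  ⇒  φ ≈ 68.5°.

68.5°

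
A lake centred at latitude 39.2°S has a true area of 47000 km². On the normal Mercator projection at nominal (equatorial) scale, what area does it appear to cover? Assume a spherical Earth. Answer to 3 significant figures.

78300 km²

Mercator is conformal, so the point scale is isotropic: h = k = sec φ = 1/cos φ.
Areal scale = k² = sec²φ = 1/cos²(39.2°) = 1/0.7749² = 1.665.
Apparent area = 47000 × 1.665 ≈ 78300 km².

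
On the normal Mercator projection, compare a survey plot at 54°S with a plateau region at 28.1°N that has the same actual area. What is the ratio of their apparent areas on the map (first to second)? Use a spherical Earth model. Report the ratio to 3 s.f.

Mercator is conformal with k = sec φ, so areal scale = k² = sec²φ.
At 54°: sec²(54°) = 1/0.5878² = 2.894.
At 28.1°: sec²(28.1°) = 1/0.8821² = 1.285.
Ratio = 2.894/1.285 = cos²(28.1°)/cos²(54°) ≈ 2.25.

2.25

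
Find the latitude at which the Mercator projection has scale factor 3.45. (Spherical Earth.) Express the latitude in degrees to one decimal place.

Mercator scale is k = sec φ = 1/cos φ.
1/cos φ = 3.45  ⇒  cos φ = 0.2899  ⇒  φ = arccos(0.2899) ≈ 73.2°.

73.2°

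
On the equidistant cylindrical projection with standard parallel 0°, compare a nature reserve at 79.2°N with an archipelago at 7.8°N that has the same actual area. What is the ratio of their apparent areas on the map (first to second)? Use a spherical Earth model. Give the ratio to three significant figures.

For the equirectangular projection with φ₀ = 0 (plate carrée), h = 1 along meridians and k = sec φ along parallels.
Areal scale at 79.2°: h·k = 1.000 × 5.337 = 5.337.
Areal scale at 7.8°: h·k = 1.000 × 1.009 = 1.009.
Ratio = 5.337/1.009 ≈ 5.29.

5.29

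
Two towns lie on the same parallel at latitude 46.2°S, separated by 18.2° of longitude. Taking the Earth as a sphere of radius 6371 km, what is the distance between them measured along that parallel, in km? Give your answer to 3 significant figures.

1400 km

Arc length along a parallel = R cos φ · Δλ (with Δλ in radians).
= 6371 × cos 46.2° × (18.2° × π/180) = 6371 × 0.6921 × 0.3176 ≈ 1400 km.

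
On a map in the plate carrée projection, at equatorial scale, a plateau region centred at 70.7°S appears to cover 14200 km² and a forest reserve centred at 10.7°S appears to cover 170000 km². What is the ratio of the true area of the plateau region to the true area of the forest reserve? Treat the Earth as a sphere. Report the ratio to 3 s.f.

Plate carrée has h = 1 and k = sec φ, giving areal scale sec φ; true area = (apparent area) · cos φ.
True area of plateau region: 14200 × cos(70.7°) = 14200 × 0.3305 = 4693 km².
True area of forest reserve: 170000 × cos(10.7°) = 170000 × 0.9826 = 167000 km².
Ratio = 4693 / 167000 ≈ 0.0281.

0.0281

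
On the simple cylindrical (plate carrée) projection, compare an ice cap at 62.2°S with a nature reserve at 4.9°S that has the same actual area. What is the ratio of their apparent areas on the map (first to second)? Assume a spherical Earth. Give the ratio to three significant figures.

In the plate carrée (x = Rλ, y = Rφ), meridians are true-scale (h = 1) and parallels are stretched by k = sec φ.
Areal scale at 62.2°: h·k = 1.000 × 2.144 = 2.144.
Areal scale at 4.9°: h·k = 1.000 × 1.004 = 1.004.
Ratio = 2.144/1.004 ≈ 2.14.

2.14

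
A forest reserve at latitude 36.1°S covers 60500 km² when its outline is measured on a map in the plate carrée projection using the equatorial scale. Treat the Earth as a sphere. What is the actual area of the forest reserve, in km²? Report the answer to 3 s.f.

Plate carrée maps x = Rλ, y = Rφ. The meridian scale is h = 1 and the parallel scale is k = 1/cos φ = sec φ.
Areal scale = h·k = 1 × sec φ; at 36.1°, h = 1.000, k = 1.238, so h·k = 1.238.
True area = apparent / (areal scale) = 60500 / 1.238 ≈ 48900 km².

48900 km²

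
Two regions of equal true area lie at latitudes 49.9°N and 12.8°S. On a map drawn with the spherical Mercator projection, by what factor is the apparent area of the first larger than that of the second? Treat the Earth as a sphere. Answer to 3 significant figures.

2.29

Mercator is conformal with k = sec φ, so areal scale = k² = sec²φ.
At 49.9°: sec²(49.9°) = 1/0.6441² = 2.410.
At 12.8°: sec²(12.8°) = 1/0.9751² = 1.052.
Ratio = 2.410/1.052 = cos²(12.8°)/cos²(49.9°) ≈ 2.29.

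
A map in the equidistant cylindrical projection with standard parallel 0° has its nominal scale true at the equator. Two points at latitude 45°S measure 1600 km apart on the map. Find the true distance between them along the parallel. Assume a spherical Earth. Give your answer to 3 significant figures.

For the equirectangular projection with φ₀ = 0 (plate carrée), h = 1 along meridians and k = sec φ along parallels.
Along the parallel at 45°, map distances are exaggerated by k = sec 45° = 1.414.
True distance = 1600 / 1.414 = 1600 × cos 45° ≈ 1130 km.

1130 km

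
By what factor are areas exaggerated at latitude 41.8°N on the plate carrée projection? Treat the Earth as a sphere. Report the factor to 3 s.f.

1.34

For the equirectangular projection with φ₀ = 0 (plate carrée), h = 1 along meridians and k = sec φ along parallels.
Areal scale = h·k = 1 × sec φ; at 41.8°, h = 1.000, k = 1.341, so h·k = 1.341.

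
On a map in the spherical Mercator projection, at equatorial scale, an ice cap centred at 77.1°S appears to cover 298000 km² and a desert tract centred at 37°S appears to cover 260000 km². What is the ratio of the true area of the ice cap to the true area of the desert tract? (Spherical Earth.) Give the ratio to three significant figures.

On Mercator the areal scale is sec²φ, so true area = apparent × cos²φ.
True area of ice cap: 298000 × cos²(77.1°) = 298000 × 0.04984 = 14850 km².
True area of desert tract: 260000 × cos²(37°) = 260000 × 0.6378 = 165800 km².
Ratio = 14850 / 165800 ≈ 0.0896.

0.0896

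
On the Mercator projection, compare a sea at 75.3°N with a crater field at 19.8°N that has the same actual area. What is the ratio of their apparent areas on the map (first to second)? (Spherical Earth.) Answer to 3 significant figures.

13.7

Mercator areal scale is sec²φ.
At 75.3°: sec²(75.3°) = 1/0.2538² = 15.53.
At 19.8°: sec²(19.8°) = 1/0.9409² = 1.130.
Ratio = 15.53/1.130 = cos²(19.8°)/cos²(75.3°) ≈ 13.7.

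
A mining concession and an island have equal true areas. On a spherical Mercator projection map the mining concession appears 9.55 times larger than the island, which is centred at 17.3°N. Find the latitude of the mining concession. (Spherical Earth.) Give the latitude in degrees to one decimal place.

72.0°

Mercator areal scale is sec²φ, so apparent-area ratio = sec²φ₁ / sec²φ₂ = cos²φ₂ / cos²φ₁.
cos²φ₂ / cos²φ₁ = 9.55  ⇒  cos φ₁ = cos 17.3° / √9.55 = 0.9548/3.090 = 0.3090.
φ₁ = arccos(0.3090) ≈ 72.0°.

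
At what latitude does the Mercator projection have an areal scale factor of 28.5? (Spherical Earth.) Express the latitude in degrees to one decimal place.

Mercator areal scale is sec²φ.
sec²φ = 28.5  ⇒  cos²φ = 0.03509  ⇒  cos φ = 0.1873.
φ = arccos(0.1873) ≈ 79.2°.

79.2°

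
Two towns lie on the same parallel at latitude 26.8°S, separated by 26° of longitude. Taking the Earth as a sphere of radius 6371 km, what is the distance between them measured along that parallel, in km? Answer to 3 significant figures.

2580 km

Arc length along a parallel = R cos φ · Δλ (with Δλ in radians).
= 6371 × cos 26.8° × (26° × π/180) = 6371 × 0.8926 × 0.4538 ≈ 2580 km.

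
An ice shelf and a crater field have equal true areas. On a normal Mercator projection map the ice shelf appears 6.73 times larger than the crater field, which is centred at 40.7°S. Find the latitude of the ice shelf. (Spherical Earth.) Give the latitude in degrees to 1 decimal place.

On Mercator, (apparent₁)/(apparent₂) = sec²φ₁ / sec²φ₂ when true areas are equal.
cos²φ₂ / cos²φ₁ = 6.73  ⇒  cos φ₁ = cos 40.7° / √6.73 = 0.7581/2.594 = 0.2922.
φ₁ = arccos(0.2922) ≈ 73.0°.

73.0°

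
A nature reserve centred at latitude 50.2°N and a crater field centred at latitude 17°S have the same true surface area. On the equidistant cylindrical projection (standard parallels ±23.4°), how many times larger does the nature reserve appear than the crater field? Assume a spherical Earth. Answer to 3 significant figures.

1.49

The equidistant cylindrical projection with φ₀ = 23.4° has h = 1 (meridians true) and k = cos φ₀ / cos φ along parallels.
Areal scale at 50.2°: h·k = 1.000 × 1.434 = 1.434.
Areal scale at 17°: h·k = 1.000 × 0.9597 = 0.9597.
Ratio = 1.434/0.9597 ≈ 1.49.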